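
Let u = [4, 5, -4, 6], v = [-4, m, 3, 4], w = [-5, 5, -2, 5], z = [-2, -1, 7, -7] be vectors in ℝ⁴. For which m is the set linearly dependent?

m = 25/2

Dependence holds iff the 4×4 matrix [u v w z] is singular.
Cofactor expansion gives det = 1725 - 138*m.
This vanishes exactly when m = 25/2.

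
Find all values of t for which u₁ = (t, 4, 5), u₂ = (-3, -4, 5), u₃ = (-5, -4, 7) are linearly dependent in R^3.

t = -7

Place the vectors as rows of a 3×3 matrix; dependence ⇔ determinant zero.
Expanding, det = -8*t - 56.
Setting this to zero gives t = -7.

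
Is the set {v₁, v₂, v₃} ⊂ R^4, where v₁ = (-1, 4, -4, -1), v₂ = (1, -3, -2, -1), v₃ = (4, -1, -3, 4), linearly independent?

linearly independent

Row-reduce the matrix whose columns are v₁, v₂, v₃.
The reduction yields 3 nonzero rows, so the rank is 3.
Since rank = 3 (the number of vectors), the set is linearly independent.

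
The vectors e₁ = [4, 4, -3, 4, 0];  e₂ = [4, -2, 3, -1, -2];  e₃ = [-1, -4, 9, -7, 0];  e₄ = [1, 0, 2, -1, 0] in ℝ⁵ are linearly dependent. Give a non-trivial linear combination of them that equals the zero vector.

Write the vectors as columns of a matrix and find a nonzero vector in its null space.
The free variable yields coefficients (1, 0, 1, -3) (any nonzero multiple also works).

e₁ + e₃ - 3e₄ = 0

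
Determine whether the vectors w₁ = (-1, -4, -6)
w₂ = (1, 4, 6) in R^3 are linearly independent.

linearly dependent

Row-reduce the matrix whose columns are w₁, w₂.
The reduction yields 1 nonzero row, so the rank is 1.
Since rank 1 < 2, the set is linearly dependent.
Indeed w₁ + w₂ = 0.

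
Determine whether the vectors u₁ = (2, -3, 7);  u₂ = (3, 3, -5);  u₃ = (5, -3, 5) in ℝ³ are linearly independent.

linearly independent

Form the 3×3 matrix with these as columns; its determinant is -48.
A nonzero determinant means the columns are linearly independent.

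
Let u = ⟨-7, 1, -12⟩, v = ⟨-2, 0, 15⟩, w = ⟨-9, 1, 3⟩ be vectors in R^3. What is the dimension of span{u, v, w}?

dim = 2

Form the matrix with u, v, w as columns and reduce.
The echelon form has 2 nonzero rows, so the rank is 2.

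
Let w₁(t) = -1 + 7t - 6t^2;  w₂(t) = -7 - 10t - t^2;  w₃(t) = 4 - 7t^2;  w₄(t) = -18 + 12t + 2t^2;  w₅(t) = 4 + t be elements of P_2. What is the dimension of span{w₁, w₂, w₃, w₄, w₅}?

dim = 3

Use coordinates relative to {1, t, t^2}.
Form the matrix with w₁, w₂, w₃, w₄, w₅ as columns and reduce.
There are 3 pivot columns, so rank = 3.
(With 5 elements in a 3-dimensional space the rank is at most 3.)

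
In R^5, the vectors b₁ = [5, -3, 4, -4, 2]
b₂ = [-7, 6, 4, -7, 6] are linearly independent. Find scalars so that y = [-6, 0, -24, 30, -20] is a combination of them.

y = -4b₁ - 2b₂

Write y = a₁b₁ + a₂b₂ and equate components.
Row-reducing the augmented matrix gives the unique coefficients (a₁, a₂) = (-4, -2).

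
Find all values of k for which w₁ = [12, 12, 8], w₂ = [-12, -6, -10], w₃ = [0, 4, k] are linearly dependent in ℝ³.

k = -4/3

The vectors are dependent exactly when the determinant of the matrix with rows w₁, w₂, w₃ vanishes.
The determinant works out to 72*k + 96.
Setting this to zero gives k = -4/3.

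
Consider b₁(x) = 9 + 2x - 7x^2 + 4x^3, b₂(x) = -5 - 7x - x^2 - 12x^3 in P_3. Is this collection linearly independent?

linearly independent

Take coordinates with respect to the standard basis {1, x, …, x^3}.
Place the vectors as rows of a 2×4 matrix and reduce to echelon form.
The reduction yields 2 nonzero rows, so the rank is 2.
Since rank = 2 (the number of vectors), the set is linearly independent.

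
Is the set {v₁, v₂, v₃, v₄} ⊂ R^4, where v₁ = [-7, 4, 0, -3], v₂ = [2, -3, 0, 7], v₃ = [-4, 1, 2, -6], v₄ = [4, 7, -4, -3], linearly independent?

Form the 4×4 matrix with these as columns; its determinant is 232.
A nonzero determinant means the columns are linearly independent.

linearly independent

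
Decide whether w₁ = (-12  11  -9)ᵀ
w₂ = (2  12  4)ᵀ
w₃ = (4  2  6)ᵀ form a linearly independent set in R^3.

linearly independent

Row-reduce the matrix whose columns are w₁, w₂, w₃.
The reduction yields 3 nonzero rows, so the rank is 3.
Since rank = 3 (the number of vectors), the set is linearly independent.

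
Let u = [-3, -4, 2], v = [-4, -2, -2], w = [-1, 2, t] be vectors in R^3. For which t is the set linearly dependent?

t = -4

The vectors are dependent exactly when the determinant of the matrix with rows u, v, w vanishes.
Expanding, det = -10*t - 40.
Setting this to zero gives t = -4.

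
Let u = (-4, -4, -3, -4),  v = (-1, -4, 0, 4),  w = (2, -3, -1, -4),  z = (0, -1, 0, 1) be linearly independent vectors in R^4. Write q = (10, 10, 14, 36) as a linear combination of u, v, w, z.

q = -4u + 2v - 2w + 4z

Since u, v, w, z are independent, the coefficients expressing q are uniquely determined by a linear system.
Row-reducing the augmented matrix gives the unique coefficients (α₁, …, α₄) = (-4, 2, -2, 4).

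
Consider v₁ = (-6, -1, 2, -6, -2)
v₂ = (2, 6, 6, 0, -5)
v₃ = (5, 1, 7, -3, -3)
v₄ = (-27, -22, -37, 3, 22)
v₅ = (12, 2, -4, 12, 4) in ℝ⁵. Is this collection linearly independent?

Place the vectors as rows of a 5×5 matrix and reduce to echelon form.
The reduction yields 3 nonzero rows, so the rank is 3.
Since rank 3 < 5, the set is linearly dependent.

linearly dependent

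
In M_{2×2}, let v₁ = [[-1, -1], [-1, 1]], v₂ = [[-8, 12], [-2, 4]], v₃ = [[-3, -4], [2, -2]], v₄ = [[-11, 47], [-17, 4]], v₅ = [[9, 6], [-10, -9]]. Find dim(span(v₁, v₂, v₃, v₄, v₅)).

Represent each element by its coordinate vector in ℝ⁴.
Put the 4×5 matrix [v₁|v₂|v₃|v₄|v₅] into echelon form.
Reduction leaves 4 leading entries, giving rank 4.
(With 5 elements in a 4-dimensional space the rank is at most 4.)

4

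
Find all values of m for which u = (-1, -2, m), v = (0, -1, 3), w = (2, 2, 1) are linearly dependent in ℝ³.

m = 5/2

Dependence holds iff the 3×3 matrix [u v w] is singular.
Cofactor expansion gives det = 2*m - 5.
Setting this to zero gives m = 5/2.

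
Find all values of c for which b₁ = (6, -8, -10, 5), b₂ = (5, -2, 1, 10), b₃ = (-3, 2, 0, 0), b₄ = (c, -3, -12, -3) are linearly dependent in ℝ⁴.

c = -39/10

The set is linearly dependent precisely when det[b₁; b₂; b₃; b₄] = 0.
Cofactor expansion gives det = 210*c + 819.
Solving 210*c + 819 = 0 yields c = -39/10.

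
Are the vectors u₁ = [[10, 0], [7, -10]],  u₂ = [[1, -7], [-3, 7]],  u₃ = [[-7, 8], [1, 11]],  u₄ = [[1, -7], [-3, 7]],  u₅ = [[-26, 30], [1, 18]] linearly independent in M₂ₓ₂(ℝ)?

Take coordinates with respect to the standard basis {E₁₁, E₁₂, E₂₁, E₂₂}.
There are 5 vectors in a 4-dimensional space, so they cannot be linearly independent.

linearly dependent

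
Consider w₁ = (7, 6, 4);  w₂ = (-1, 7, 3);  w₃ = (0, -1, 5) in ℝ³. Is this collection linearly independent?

Place the vectors as rows of a 3×3 matrix and reduce to echelon form.
The reduction yields 3 nonzero rows, so the rank is 3.
Since rank = 3 (the number of vectors), the set is linearly independent.

linearly independent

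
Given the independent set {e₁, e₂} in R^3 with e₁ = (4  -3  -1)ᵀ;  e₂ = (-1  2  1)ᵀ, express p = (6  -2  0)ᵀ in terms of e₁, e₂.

p = 2e₁ + 2e₂

Write p = c₁e₁ + c₂e₂ and equate components.
The system has the unique solution (c₁, c₂) = (2, 2).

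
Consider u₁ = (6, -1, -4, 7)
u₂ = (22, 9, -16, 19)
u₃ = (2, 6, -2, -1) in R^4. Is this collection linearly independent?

Place the vectors as rows of a 3×4 matrix and reduce to echelon form.
The reduction yields 2 nonzero rows, so the rank is 2.
Since rank 2 < 3, the set is linearly dependent.
Indeed 3u₁ - u₂ + 2u₃ = 0.

linearly dependent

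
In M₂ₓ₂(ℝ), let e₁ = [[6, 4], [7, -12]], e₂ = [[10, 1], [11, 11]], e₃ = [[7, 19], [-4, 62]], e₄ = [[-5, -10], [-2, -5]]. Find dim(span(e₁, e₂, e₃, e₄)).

dim = 3

Represent each element by its coordinate vector in ℝ⁴.
Put the 4×4 matrix [e₁|e₂|e₃|e₄] into echelon form.
The echelon form has 3 nonzero rows, so the rank is 3.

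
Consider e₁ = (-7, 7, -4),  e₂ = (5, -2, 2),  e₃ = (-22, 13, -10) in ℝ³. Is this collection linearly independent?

linearly dependent

Row-reduce the matrix whose columns are e₁, e₂, e₃.
The reduction yields 2 nonzero rows, so the rank is 2.
Since rank 2 < 3, the set is linearly dependent.
Indeed e₁ - 3e₂ - e₃ = 0.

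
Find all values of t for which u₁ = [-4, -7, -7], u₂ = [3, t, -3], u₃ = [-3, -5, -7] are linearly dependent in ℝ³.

The set is linearly dependent precisely when det[u₁; u₂; u₃] = 0.
Cofactor expansion gives det = 7*t - 45.
Solving 7*t - 45 = 0 yields t = 45/7.

t = 45/7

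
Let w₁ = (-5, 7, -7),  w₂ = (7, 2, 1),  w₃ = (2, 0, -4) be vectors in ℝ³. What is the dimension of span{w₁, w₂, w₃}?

3

Row-reduce the 3×3 matrix with these as rows.
Exactly 3 pivots survive; hence the rank is 3.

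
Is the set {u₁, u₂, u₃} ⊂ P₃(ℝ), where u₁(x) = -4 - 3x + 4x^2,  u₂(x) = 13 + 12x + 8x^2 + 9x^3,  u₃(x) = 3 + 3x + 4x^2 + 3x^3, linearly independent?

Write each element as a coordinate vector in ℝ⁴ using {1, x, …, x^3}.
Row-reduce the matrix whose columns are u₁, u₂, u₃.
The reduction yields 2 nonzero rows, so the rank is 2.
Since rank 2 < 3, the set is linearly dependent.
Indeed u₁ + u₂ - 3u₃ = 0.

linearly dependent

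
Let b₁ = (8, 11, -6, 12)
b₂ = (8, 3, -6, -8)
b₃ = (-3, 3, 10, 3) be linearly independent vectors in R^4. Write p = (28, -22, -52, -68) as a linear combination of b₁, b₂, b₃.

p = -2b₁ + 4b₂ - 4b₃

Set up the augmented matrix [b₁ | b₂ | b₃ | p] and row-reduce.
Row-reducing the augmented matrix gives the unique coefficients (a₁, a₂, a₃) = (-2, 4, -4).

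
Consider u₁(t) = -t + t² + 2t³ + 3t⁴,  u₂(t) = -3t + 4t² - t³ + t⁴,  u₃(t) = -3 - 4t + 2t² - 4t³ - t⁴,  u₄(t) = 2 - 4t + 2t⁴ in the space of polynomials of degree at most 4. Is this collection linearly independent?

linearly independent

Write each element as a coordinate vector in ℝ⁵ using {1, t, …, t⁴}.
Place the vectors as rows of a 4×5 matrix and reduce to echelon form.
The reduction yields 4 nonzero rows, so the rank is 4.
Since rank = 4 (the number of vectors), the set is linearly independent.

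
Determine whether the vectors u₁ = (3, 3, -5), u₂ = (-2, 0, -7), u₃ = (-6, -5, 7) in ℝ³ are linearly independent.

linearly independent

Form the 3×3 matrix with these as columns; its determinant is 13.
A nonzero determinant means the columns are linearly independent.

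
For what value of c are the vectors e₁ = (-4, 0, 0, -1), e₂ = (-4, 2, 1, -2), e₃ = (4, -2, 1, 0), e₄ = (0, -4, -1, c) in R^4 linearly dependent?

Dependence holds iff the 4×4 matrix [e₁ e₂ e₃ e₄] is singular.
Cofactor expansion gives det = 16 - 16*c.
Solving 16 - 16*c = 0 yields c = 1.

c = 1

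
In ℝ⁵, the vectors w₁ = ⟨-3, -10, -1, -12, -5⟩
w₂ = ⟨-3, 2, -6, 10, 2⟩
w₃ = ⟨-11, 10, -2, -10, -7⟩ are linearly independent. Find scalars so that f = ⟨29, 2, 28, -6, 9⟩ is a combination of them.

f = -2w₁ - 4w₂ - w₃

Set up the augmented matrix [w₁ | w₂ | w₃ | f] and row-reduce.
Row-reducing the augmented matrix gives the unique coefficients (c₁, c₂, c₃) = (-2, -4, -1).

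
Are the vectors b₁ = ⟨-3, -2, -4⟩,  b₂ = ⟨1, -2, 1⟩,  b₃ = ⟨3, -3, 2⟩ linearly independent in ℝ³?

Place the vectors as rows of a 3×3 matrix and reduce to echelon form.
The reduction yields 3 nonzero rows, so the rank is 3.
Since rank = 3 (the number of vectors), the set is linearly independent.

linearly independent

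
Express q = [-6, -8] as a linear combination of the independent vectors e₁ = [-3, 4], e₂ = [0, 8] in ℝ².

q = 2e₁ - 2e₂

Set up the augmented matrix [e₁ | e₂ | q] and row-reduce.
Row-reducing the augmented matrix gives the unique coefficients (a₁, a₂) = (2, -2).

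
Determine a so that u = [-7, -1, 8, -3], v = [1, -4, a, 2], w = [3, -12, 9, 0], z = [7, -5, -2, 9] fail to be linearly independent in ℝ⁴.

Dependence holds iff the 4×4 matrix [u v w z] is singular.
Expanding, det = 1728 - 576*a.
Setting this to zero gives a = 3.

a = 3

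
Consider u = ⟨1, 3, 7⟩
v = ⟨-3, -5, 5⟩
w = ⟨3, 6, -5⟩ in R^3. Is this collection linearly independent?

The matrix [u|v|w] has determinant -26.
A nonzero determinant means the columns are linearly independent.

linearly independent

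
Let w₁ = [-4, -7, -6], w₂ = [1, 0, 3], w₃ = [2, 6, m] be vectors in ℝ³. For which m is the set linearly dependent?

Place the vectors as rows of a 3×3 matrix; dependence ⇔ determinant zero.
Cofactor expansion gives det = 7*m - 6.
Solving 7*m - 6 = 0 yields m = 6/7.

m = 6/7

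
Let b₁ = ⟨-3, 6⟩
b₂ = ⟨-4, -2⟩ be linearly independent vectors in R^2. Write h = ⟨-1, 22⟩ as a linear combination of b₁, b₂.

h = 3b₁ - 2b₂

Write h = c₁b₁ + c₂b₂ and equate components.
Back-substitution yields (c₁, c₂) = (3, -2).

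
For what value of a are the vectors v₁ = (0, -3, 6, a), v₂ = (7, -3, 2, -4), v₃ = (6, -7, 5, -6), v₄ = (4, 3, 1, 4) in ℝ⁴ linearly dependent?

The set is linearly dependent precisely when det[v₁; v₂; v₃; v₄] = 0.
Expanding, det = 104*a - 234.
Solving 104*a - 234 = 0 yields a = 9/4.

a = 9/4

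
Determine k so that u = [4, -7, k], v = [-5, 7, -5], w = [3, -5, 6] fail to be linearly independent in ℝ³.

k = 37/4

Dependence holds iff the 3×3 matrix [u v w] is singular.
Cofactor expansion gives det = 4*k - 37.
Solving 4*k - 37 = 0 yields k = 37/4.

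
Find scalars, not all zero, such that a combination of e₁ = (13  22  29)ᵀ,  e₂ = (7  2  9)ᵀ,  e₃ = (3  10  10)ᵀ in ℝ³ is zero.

e₁ - e₂ - 2e₃ = 0

Solve the homogeneous system with e₁, e₂, e₃ as columns by row-reducing the coefficient matrix.
A generator of the null space is (1, -1, -2).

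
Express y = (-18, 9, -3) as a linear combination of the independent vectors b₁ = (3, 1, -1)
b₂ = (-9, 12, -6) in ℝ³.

y = -3b₁ + b₂

Since b₁, b₂ are independent, the coefficients expressing y are uniquely determined by a linear system.
Back-substitution yields (a₁, a₂) = (-3, 1).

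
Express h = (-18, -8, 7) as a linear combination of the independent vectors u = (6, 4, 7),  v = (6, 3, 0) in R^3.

Write h = α₁u + α₂v and equate components.
The system has the unique solution (α₁, α₂) = (1, -4).

h = u - 4v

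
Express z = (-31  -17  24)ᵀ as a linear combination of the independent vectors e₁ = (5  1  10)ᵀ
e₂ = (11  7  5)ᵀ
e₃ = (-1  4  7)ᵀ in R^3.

Write z = α₁e₁ + … + α₃e₃ and equate components.
Row-reducing the augmented matrix gives the unique coefficients (α₁, α₂, α₃) = (3, -4, 2).

z = 3e₁ - 4e₂ + 2e₃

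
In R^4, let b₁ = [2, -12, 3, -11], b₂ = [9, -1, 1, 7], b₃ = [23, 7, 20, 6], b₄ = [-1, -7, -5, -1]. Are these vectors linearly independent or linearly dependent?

linearly dependent

The matrix [b₁|b₂|b₃|b₄] has determinant 0.
A zero determinant means the columns are linearly dependent.
Indeed b₁ + 2b₂ - b₃ - 3b₄ = 0.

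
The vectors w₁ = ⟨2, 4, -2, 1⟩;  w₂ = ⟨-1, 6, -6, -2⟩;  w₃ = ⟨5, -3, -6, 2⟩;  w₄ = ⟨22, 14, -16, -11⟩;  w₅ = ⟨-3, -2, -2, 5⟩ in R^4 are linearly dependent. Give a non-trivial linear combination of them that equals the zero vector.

Write the vectors as columns of a matrix and find a nonzero vector in its null space.
The free variable yields coefficients (2, 1, 2, -1, -3) (any nonzero multiple also works).

2w₁ + w₂ + 2w₃ - w₄ - 3w₅ = 0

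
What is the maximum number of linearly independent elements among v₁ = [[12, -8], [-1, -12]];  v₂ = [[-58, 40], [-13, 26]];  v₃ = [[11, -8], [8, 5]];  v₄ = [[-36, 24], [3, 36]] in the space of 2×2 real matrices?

Represent each element by its coordinate vector in ℝ⁴.
Apply Gaussian elimination to the matrix whose rows are v₁, v₂, v₃, v₄.
Exactly 2 pivots survive; hence the rank is 2.

2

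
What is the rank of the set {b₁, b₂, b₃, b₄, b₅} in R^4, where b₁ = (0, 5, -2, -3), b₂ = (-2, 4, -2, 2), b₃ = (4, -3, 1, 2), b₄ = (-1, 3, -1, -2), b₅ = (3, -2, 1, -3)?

4

Put the 4×5 matrix [b₁|b₂|b₃|b₄|b₅] into echelon form.
Reduction leaves 4 leading entries, giving rank 4.
(With 5 elements in a 4-dimensional space the rank is at most 4.)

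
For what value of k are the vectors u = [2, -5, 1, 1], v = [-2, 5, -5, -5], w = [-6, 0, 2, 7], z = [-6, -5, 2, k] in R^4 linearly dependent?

k = 26/3

Place the vectors as rows of a 4×4 matrix; dependence ⇔ determinant zero.
Cofactor expansion gives det = 1040 - 120*k.
Solving 1040 - 120*k = 0 yields k = 26/3.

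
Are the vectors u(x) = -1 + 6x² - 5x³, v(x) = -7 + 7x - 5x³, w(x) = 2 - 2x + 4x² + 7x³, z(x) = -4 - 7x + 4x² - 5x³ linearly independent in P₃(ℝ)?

linearly independent

Write each element as a coordinate vector in ℝ⁴ using {1, x, …, x³}.
The matrix [u|v|w|z] has determinant -3678.
A nonzero determinant means the columns are linearly independent.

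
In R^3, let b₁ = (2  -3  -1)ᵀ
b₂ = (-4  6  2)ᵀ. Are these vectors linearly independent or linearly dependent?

linearly dependent

One vector is a scalar multiple of another, so the set is dependent.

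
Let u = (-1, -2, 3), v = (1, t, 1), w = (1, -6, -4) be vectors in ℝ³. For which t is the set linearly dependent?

t = 34

The vectors are dependent exactly when the determinant of the matrix with rows u, v, w vanishes.
Cofactor expansion gives det = t - 34.
Solving t - 34 = 0 yields t = 34.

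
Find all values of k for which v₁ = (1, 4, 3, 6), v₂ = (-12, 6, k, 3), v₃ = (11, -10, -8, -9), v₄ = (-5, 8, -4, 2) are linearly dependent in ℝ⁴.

The vectors are dependent exactly when the determinant of the matrix with rows v₁, v₂, v₃, v₄ vanishes.
Expanding, det = 1860 - 372*k.
This vanishes exactly when k = 5.

k = 5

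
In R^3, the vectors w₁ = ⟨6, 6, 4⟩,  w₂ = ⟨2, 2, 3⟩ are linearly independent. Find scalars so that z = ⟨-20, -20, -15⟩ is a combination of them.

z = -3w₁ - w₂

Write z = a₁w₁ + a₂w₂ and equate components.
The system has the unique solution (a₁, a₂) = (-3, -1).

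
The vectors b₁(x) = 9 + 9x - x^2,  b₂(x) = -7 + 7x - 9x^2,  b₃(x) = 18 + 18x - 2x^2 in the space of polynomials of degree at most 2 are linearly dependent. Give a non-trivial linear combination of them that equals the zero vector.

Pass to coordinate vectors relative to the basis {1, x, x^2}.
Write the vectors as columns of a matrix and find a nonzero vector in its null space.
The free variable yields coefficients (2, 0, -1) (any nonzero multiple also works).

2b₁ - b₃ = 0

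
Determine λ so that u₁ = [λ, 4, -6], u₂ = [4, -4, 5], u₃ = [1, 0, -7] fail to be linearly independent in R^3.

The set is linearly dependent precisely when det[u₁; u₂; u₃] = 0.
Cofactor expansion gives det = 28*λ + 108.
Solving 28*λ + 108 = 0 yields λ = -27/7.

λ = -27/7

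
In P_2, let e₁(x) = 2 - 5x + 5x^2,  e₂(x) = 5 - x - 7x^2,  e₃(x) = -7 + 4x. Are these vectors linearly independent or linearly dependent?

Write each element as a coordinate vector in ℝ³ using {1, x, x^2}.
Row-reduce the matrix whose columns are e₁, e₂, e₃.
The reduction yields 3 nonzero rows, so the rank is 3.
Since rank = 3 (the number of vectors), the set is linearly independent.

linearly independent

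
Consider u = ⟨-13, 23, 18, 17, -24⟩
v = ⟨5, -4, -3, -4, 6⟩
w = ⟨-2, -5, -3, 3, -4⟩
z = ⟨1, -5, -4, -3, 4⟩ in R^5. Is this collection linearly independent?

Place the vectors as rows of a 4×5 matrix and reduce to echelon form.
The reduction yields 3 nonzero rows, so the rank is 3.
Since rank 3 < 4, the set is linearly dependent.
Indeed u + 2v + 3z = 0.

linearly dependent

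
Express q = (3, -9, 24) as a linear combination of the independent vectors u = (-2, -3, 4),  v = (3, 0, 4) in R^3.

q = 3u + 3v

Set up the augmented matrix [u | v | q] and row-reduce.
Back-substitution yields (a₁, a₂) = (3, 3).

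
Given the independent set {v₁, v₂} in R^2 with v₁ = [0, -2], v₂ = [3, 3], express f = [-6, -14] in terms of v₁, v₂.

Solve the system with v₁, v₂ as columns and f as the right-hand side.
The system has the unique solution (α₁, α₂) = (4, -2).

f = 4v₁ - 2v₂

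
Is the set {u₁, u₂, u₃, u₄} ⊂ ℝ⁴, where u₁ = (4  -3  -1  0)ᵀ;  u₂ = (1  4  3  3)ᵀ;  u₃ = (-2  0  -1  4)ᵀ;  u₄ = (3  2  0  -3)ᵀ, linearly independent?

linearly independent

Form the 4×4 matrix with these as columns; its determinant is 254.
A nonzero determinant means the columns are linearly independent.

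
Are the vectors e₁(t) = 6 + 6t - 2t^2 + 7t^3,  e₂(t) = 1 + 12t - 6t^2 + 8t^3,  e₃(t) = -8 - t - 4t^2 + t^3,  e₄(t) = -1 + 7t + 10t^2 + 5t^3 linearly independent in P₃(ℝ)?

Take coordinates with respect to the standard basis {1, t, …, t^3}.
The matrix [e₁|e₂|e₃|e₄] has determinant -5688.
A nonzero determinant means the columns are linearly independent.

linearly independent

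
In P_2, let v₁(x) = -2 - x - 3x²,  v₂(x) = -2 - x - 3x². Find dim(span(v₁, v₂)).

Pass to coordinate vectors with respect to the basis {1, x, x²}.
Apply Gaussian elimination to the matrix whose rows are v₁, v₂.
Exactly 1 pivot survives; hence the rank is 1.

dim = 1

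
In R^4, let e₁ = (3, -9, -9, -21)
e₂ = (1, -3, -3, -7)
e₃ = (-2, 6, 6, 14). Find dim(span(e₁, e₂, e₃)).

1

Form the matrix with e₁, e₂, e₃ as columns and reduce.
Reduction leaves 1 leading entry, giving rank 1.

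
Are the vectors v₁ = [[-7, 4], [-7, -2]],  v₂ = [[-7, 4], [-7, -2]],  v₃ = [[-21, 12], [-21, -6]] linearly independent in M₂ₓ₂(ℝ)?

Take coordinates with respect to the standard basis {E₁₁, E₁₂, E₂₁, E₂₂}.
Two of the vectors are equal, giving an immediate dependence.

linearly dependent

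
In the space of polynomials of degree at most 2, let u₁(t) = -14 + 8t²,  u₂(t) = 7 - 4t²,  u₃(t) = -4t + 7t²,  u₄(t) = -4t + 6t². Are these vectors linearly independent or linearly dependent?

linearly dependent

Take coordinates with respect to the standard basis {1, t, t²}.
There are 4 vectors in a 3-dimensional space, so they cannot be linearly independent.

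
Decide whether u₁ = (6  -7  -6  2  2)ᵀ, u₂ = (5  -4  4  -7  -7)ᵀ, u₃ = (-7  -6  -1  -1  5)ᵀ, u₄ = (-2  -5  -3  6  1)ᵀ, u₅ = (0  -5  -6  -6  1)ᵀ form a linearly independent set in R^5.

Form the 5×5 matrix with these as columns; its determinant is -35752.
A nonzero determinant means the columns are linearly independent.

linearly independent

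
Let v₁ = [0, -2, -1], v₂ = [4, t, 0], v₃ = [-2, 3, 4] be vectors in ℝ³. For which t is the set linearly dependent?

t = 10

Dependence holds iff the 3×3 matrix [v₁ v₂ v₃] is singular.
Expanding, det = 20 - 2*t.
Solving 20 - 2*t = 0 yields t = 10.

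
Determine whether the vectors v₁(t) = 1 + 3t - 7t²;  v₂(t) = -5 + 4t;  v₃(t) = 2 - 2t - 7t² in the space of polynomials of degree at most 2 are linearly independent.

linearly independent

Take coordinates with respect to the standard basis {1, t, t²}.
Place the vectors as rows of a 3×3 matrix and reduce to echelon form.
The reduction yields 3 nonzero rows, so the rank is 3.
Since rank = 3 (the number of vectors), the set is linearly independent.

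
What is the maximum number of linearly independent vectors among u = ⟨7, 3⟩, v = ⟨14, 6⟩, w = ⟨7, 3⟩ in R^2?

Row-reduce the 3×2 matrix with these as rows.
The echelon form has 1 nonzero row, so the rank is 1.
(With 3 elements in a 2-dimensional space the rank is at most 2.)

1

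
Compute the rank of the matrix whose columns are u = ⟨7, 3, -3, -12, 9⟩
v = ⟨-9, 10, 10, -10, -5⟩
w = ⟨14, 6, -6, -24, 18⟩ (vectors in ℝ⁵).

rank 2

Put the 5×3 matrix [u|v|w] into echelon form.
There are 2 pivot columns, so rank = 2.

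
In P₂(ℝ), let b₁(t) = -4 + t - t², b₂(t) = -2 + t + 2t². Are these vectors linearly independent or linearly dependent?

linearly independent

Take coordinates with respect to the standard basis {1, t, t²}.
Place the vectors as rows of a 2×3 matrix and reduce to echelon form.
The reduction yields 2 nonzero rows, so the rank is 2.
Since rank = 2 (the number of vectors), the set is linearly independent.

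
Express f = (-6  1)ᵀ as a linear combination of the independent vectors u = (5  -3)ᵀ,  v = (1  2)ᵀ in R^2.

Since u, v are independent, the coefficients expressing f are uniquely determined by a linear system.
Row-reducing the augmented matrix gives the unique coefficients (a₁, a₂) = (-1, -1).

f = -u - v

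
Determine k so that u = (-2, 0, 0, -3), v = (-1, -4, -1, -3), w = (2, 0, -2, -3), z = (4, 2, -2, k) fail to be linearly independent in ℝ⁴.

k = -3/4

The vectors are dependent exactly when the determinant of the matrix with rows u, v, w, z vanishes.
Expanding, det = -16*k - 12.
This vanishes exactly when k = -3/4.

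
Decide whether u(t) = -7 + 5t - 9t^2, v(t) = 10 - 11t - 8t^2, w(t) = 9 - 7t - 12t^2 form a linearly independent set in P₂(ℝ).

Take coordinates with respect to the standard basis {1, t, t^2}.
Row-reduce the matrix whose columns are u, v, w.
The reduction yields 3 nonzero rows, so the rank is 3.
Since rank = 3 (the number of vectors), the set is linearly independent.

linearly independent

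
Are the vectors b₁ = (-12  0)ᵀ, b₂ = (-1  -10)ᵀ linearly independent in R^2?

The matrix [b₁|b₂] has determinant 120.
A nonzero determinant means the columns are linearly independent.

linearly independent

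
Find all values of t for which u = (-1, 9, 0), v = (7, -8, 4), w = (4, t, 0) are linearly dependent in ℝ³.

Dependence holds iff the 3×3 matrix [u v w] is singular.
The determinant works out to 4*t + 144.
Solving 4*t + 144 = 0 yields t = -36.

t = -36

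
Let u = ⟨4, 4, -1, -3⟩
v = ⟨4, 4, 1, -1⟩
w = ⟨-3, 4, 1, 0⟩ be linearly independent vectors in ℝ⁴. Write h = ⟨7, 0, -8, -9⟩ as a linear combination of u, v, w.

h = 4u - 3v - w

Write h = c₁u + … + c₃w and equate components.
The system has the unique solution (c₁, c₂, c₃) = (4, -3, -1).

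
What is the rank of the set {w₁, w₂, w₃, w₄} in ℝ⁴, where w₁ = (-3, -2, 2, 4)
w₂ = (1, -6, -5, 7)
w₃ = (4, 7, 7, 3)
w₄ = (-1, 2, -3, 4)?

Form the matrix with w₁, w₂, w₃, w₄ as columns and reduce.
The echelon form has 4 nonzero rows, so the rank is 4.

4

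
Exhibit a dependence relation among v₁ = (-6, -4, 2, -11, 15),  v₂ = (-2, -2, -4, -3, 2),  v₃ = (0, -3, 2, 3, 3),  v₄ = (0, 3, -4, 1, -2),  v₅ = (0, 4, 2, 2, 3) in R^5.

v₁ - 3v₂ + v₃ + 3v₄ - 2v₅ = 0

Solve the homogeneous system with v₁, v₂, v₃, v₄, v₅ as columns by row-reducing the coefficient matrix.
A generator of the null space is (1, -3, 1, 3, -2).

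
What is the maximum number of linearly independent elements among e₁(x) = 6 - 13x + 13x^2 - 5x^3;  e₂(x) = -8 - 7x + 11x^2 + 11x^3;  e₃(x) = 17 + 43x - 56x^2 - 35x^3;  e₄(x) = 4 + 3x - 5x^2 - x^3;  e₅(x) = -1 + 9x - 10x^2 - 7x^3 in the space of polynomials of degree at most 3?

3

Pass to coordinate vectors with respect to the basis {1, x, …, x^3}.
Form the matrix with e₁, e₂, e₃, e₄, e₅ as columns and reduce.
Exactly 3 pivots survive; hence the rank is 3.
(With 5 elements in a 4-dimensional space the rank is at most 4.)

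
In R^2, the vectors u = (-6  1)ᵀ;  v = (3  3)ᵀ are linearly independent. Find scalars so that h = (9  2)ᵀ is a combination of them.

Since u, v are independent, the coefficients expressing h are uniquely determined by a linear system.
Back-substitution yields (α₁, α₂) = (-1, 1).

h = -u + v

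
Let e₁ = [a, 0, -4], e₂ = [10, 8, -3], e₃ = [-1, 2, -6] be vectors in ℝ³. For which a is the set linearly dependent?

The set is linearly dependent precisely when det[e₁; e₂; e₃] = 0.
Expanding, det = -42*a - 112.
Solving -42*a - 112 = 0 yields a = -8/3.

a = -8/3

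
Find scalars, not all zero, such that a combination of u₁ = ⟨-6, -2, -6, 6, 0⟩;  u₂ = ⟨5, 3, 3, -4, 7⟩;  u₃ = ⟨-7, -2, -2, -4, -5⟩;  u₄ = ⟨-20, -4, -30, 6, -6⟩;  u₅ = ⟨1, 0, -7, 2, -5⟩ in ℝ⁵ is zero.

Solve the homogeneous system with u₁, u₂, u₃, u₄, u₅ as columns by row-reducing the coefficient matrix.
The free variable yields coefficients (3, 2, 2, -1, 2) (any nonzero multiple also works).

3u₁ + 2u₂ + 2u₃ - u₄ + 2u₅ = 0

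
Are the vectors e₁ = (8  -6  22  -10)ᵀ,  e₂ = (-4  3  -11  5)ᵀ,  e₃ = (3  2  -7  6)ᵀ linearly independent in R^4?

Row-reduce the matrix whose columns are e₁, e₂, e₃.
The reduction yields 2 nonzero rows, so the rank is 2.
Since rank 2 < 3, the set is linearly dependent.
Indeed e₁ + 2e₂ = 0.

linearly dependent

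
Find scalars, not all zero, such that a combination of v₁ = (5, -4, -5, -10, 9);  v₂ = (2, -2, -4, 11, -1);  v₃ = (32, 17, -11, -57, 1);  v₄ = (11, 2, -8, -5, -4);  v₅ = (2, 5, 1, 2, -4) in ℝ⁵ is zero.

2v₁ - 3v₂ - v₃ + 2v₄ + 3v₅ = 0

Set up α₁v₁ + … + α₅v₅ = 0 and solve the homogeneous system.
A generator of the null space is (2, -3, -1, 2, 3).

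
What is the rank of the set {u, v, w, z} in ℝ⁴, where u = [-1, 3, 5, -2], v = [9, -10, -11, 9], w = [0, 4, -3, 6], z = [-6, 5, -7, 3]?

rank 3

Row-reduce the 4×4 matrix with these as rows.
Exactly 3 pivots survive; hence the rank is 3.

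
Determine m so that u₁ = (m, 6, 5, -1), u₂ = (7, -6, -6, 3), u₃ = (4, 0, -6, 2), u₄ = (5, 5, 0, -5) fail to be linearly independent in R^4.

The vectors are dependent exactly when the determinant of the matrix with rows u₁, u₂, u₃, u₄ vanishes.
Expanding, det = -150*m - 1400.
Solving -150*m - 1400 = 0 yields m = -28/3.

m = -28/3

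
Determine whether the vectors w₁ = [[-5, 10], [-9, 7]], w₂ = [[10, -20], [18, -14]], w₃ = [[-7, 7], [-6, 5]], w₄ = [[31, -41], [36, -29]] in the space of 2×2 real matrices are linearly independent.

Write each element as a coordinate vector in ℝ⁴ using {E₁₁, E₁₂, E₂₁, E₂₂}.
Place the vectors as rows of a 4×4 matrix and reduce to echelon form.
The reduction yields 2 nonzero rows, so the rank is 2.
Since rank 2 < 4, the set is linearly dependent.
Indeed 2w₁ + w₂ = 0.

linearly dependent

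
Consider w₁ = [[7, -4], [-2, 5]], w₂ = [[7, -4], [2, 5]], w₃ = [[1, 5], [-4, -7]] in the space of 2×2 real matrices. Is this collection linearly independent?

linearly independent

Write each element as a coordinate vector in ℝ⁴ using {E₁₁, E₁₂, E₂₁, E₂₂}.
Row-reduce the matrix whose columns are w₁, w₂, w₃.
The reduction yields 3 nonzero rows, so the rank is 3.
Since rank = 3 (the number of vectors), the set is linearly independent.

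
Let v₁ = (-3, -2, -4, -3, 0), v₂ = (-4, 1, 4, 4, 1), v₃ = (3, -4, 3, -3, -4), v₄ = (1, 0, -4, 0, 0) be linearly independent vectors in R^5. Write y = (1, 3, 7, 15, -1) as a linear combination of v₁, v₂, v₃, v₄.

Solve the system with v₁, v₂, v₃, v₄ as columns and y as the right-hand side.
Back-substitution yields (c₁, …, c₄) = (-2, 3, 1, 4).

y = -2v₁ + 3v₂ + v₃ + 4v₄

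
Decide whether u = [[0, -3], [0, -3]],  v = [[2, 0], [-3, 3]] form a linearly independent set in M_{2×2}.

linearly independent

Write each element as a coordinate vector in ℝ⁴ using {E₁₁, E₁₂, E₂₁, E₂₂}.
Row-reduce the matrix whose columns are u, v.
The reduction yields 2 nonzero rows, so the rank is 2.
Since rank = 2 (the number of vectors), the set is linearly independent.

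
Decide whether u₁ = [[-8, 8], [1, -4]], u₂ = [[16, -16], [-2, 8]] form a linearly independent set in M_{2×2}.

Take coordinates with respect to the standard basis {E₁₁, E₁₂, E₂₁, E₂₂}.
One vector is a scalar multiple of another, so the set is dependent.

linearly dependent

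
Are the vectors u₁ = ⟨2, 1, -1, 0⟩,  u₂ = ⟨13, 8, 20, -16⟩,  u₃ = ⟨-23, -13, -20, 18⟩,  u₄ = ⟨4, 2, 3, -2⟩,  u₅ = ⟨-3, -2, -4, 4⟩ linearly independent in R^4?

There are 5 vectors in a 4-dimensional space, so they cannot be linearly independent.

linearly dependent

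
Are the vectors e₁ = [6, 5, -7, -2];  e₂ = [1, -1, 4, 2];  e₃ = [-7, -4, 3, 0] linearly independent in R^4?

Row-reduce the matrix whose columns are e₁, e₂, e₃.
The reduction yields 2 nonzero rows, so the rank is 2.
Since rank 2 < 3, the set is linearly dependent.
Indeed e₁ + e₂ + e₃ = 0.

linearly dependent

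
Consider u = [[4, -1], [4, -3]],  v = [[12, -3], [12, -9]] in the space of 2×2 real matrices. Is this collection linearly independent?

linearly dependent

Take coordinates with respect to the standard basis {E₁₁, E₁₂, E₂₁, E₂₂}.
One vector is a scalar multiple of another, so the set is dependent.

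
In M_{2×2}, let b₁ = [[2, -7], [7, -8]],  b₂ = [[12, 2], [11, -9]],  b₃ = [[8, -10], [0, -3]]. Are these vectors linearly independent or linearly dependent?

Take coordinates with respect to the standard basis {E₁₁, E₁₂, E₂₁, E₂₂}.
Row-reduce the matrix whose columns are b₁, b₂, b₃.
The reduction yields 3 nonzero rows, so the rank is 3.
Since rank = 3 (the number of vectors), the set is linearly independent.

linearly independent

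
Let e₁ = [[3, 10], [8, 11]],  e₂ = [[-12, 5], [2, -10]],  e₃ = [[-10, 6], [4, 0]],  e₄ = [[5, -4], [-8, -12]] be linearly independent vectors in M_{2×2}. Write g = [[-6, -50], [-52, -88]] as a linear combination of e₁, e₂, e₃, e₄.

g = -4e₁ + 2e₂ - 2e₃ + 2e₄

Identify each element with its coordinate vector in ℝ⁴ via {E₁₁, E₁₂, E₂₁, E₂₂}.
Write g = a₁e₁ + … + a₄e₄ and equate components.
Row-reducing the augmented matrix gives the unique coefficients (a₁, …, a₄) = (-4, 2, -2, 2).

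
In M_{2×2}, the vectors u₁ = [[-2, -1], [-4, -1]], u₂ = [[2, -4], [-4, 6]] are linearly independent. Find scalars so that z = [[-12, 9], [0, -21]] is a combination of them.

z = 3u₁ - 3u₂

Work in coordinates with respect to the standard basis {E₁₁, E₁₂, E₂₁, E₂₂}.
Since u₁, u₂ are independent, the coefficients expressing z are uniquely determined by a linear system.
Row-reducing the augmented matrix gives the unique coefficients (c₁, c₂) = (3, -3).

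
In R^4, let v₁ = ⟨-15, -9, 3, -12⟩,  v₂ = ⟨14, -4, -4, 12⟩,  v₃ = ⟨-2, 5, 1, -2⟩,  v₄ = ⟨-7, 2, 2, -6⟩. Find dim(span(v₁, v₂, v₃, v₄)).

dim = 2

Form the matrix with v₁, v₂, v₃, v₄ as columns and reduce.
Exactly 2 pivots survive; hence the rank is 2.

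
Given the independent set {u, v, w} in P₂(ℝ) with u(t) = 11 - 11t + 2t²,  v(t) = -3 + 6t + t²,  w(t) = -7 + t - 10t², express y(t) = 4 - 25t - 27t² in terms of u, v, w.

y = 2u - v + 3w

Take coordinate vectors relative to {1, t, t²}.
Since u, v, w are independent, the coefficients expressing y are uniquely determined by a linear system.
Back-substitution yields (a₁, a₂, a₃) = (2, -1, 3).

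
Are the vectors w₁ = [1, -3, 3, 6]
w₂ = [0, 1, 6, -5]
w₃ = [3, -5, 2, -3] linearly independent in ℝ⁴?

Place the vectors as rows of a 3×4 matrix and reduce to echelon form.
The reduction yields 3 nonzero rows, so the rank is 3.
Since rank = 3 (the number of vectors), the set is linearly independent.

linearly independent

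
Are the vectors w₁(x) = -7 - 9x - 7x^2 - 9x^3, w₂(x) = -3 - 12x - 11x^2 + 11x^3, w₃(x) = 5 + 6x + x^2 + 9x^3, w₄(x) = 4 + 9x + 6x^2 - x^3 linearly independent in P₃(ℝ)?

Take coordinates with respect to the standard basis {1, x, …, x^3}.
Place the vectors as rows of a 4×4 matrix and reduce to echelon form.
The reduction yields 3 nonzero rows, so the rank is 3.
Since rank 3 < 4, the set is linearly dependent.

linearly dependent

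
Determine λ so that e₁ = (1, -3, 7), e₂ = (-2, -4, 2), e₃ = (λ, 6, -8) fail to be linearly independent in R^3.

λ = 8/11

Place the vectors as rows of a 3×3 matrix; dependence ⇔ determinant zero.
Expanding, det = 22*λ - 16.
This vanishes exactly when λ = 8/11.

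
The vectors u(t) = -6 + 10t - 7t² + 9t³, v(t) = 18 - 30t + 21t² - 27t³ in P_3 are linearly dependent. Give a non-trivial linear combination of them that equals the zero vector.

3u + v = 0

Write each element as a vector in ℝ⁴ using {1, t, …, t³}.
Row-reduce the matrix with u, v as columns; the null space gives the coefficients.
One solution (up to scaling) is (3, 1).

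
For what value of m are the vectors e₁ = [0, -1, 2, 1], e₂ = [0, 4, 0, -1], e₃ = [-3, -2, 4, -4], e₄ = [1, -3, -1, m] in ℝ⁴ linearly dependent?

The set is linearly dependent precisely when det[e₁; e₂; e₃; e₄] = 0.
Cofactor expansion gives det = 24*m - 57.
This vanishes exactly when m = 19/8.

m = 19/8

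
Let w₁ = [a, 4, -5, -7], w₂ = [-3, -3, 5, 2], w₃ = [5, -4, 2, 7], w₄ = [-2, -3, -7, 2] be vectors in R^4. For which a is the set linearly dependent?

The set is linearly dependent precisely when det[w₁; w₂; w₃; w₄] = 0.
Expanding, det = -156*a - 741.
Solving -156*a - 741 = 0 yields a = -19/4.

a = -19/4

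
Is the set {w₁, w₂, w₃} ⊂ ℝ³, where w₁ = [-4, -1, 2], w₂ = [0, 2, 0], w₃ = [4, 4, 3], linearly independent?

linearly independent

Place the vectors as rows of a 3×3 matrix and reduce to echelon form.
The reduction yields 3 nonzero rows, so the rank is 3.
Since rank = 3 (the number of vectors), the set is linearly independent.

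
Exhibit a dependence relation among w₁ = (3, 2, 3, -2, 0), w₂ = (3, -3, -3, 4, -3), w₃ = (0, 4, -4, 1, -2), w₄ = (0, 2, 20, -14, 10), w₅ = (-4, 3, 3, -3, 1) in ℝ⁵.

2w₁ - 2w₂ - 2w₃ - w₄ = 0

Write the vectors as columns of a matrix and find a nonzero vector in its null space.
The free variable yields coefficients (2, -2, -2, -1, 0) (any nonzero multiple also works).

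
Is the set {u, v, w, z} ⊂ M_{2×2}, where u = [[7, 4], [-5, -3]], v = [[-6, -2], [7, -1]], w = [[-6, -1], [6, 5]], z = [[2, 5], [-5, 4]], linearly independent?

Take coordinates with respect to the standard basis {E₁₁, E₁₂, E₂₁, E₂₂}.
The matrix [u|v|w|z] has determinant 506.
A nonzero determinant means the columns are linearly independent.

linearly independent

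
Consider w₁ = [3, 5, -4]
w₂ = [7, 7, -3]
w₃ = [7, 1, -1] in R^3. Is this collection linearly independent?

linearly independent

Form the 3×3 matrix with these as columns; its determinant is 86.
A nonzero determinant means the columns are linearly independent.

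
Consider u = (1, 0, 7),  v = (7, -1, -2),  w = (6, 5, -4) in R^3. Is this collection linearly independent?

linearly independent

Form the 3×3 matrix with these as columns; its determinant is 301.
A nonzero determinant means the columns are linearly independent.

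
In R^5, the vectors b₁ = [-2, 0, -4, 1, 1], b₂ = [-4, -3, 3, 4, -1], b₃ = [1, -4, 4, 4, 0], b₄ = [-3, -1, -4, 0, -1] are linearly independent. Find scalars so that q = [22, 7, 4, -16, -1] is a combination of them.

q = -4b₁ - 4b₂ + b₃ + b₄

Solve the system with b₁, b₂, b₃, b₄ as columns and q as the right-hand side.
Row-reducing the augmented matrix gives the unique coefficients (c₁, …, c₄) = (-4, -4, 1, 1).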